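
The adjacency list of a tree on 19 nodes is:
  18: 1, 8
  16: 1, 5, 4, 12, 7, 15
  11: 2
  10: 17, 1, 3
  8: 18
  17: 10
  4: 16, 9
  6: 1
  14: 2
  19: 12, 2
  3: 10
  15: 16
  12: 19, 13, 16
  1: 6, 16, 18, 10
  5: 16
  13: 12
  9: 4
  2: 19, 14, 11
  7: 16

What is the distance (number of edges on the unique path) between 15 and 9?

Walking from 15: 15 – 16 – 4 – 9. Length 3.

3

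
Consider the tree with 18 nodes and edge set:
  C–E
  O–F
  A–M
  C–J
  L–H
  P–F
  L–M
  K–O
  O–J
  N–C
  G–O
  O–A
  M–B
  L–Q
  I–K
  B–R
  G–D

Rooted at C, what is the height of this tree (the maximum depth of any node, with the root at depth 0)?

The longest root-to-leaf path is C-J-O-A-M-L-Q (6 edges).

6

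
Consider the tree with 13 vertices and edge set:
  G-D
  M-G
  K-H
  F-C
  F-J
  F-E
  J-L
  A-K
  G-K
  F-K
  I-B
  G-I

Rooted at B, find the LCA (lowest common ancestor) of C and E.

F

C's ancestor chain is C, F, K, G, I, B and E's is E, F, K, G, I, B; they first meet at F.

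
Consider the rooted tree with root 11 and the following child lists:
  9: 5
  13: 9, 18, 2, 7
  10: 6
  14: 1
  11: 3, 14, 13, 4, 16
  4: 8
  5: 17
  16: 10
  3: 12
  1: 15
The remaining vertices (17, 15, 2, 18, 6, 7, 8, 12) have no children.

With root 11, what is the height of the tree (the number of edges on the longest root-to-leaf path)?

4

The longest root-to-leaf path is 11 – 13 – 9 – 5 – 17 (4 edges).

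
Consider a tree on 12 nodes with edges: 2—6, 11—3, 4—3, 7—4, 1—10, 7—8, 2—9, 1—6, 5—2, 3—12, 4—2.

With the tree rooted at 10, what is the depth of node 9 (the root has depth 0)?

4

Path from 10 to 9: 10 → 1 → 6 → 2 → 9, which has 4 edges.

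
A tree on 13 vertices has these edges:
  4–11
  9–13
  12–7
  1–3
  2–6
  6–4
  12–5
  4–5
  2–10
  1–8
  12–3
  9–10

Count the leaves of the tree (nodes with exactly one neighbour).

4

Exactly 4 nodes have a single neighbour: 7, 8, 11, 13.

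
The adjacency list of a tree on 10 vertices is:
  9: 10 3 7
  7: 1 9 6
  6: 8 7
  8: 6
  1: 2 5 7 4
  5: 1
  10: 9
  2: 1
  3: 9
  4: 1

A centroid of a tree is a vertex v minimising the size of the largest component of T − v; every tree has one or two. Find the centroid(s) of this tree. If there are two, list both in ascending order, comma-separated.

7

If 7 is removed the pieces have sizes 4, 3, 2, all ≤ ⌊10/2⌋ = 5.
Every other node leaves some component of size > 5, so the centroid is unique.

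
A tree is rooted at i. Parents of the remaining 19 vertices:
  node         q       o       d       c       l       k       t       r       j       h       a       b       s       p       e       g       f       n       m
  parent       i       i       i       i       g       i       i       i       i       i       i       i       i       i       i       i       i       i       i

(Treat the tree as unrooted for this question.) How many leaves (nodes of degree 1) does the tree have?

18

The leaves are a, b, c, d, e, f, h, j, k, l, m, n, o, p, q, r, s, t.
That is 18 leaves.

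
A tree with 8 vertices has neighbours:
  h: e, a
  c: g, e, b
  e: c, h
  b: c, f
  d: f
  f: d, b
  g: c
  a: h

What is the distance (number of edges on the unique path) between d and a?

6

Walking from d: d - f - b - c - e - h - a. Length 6.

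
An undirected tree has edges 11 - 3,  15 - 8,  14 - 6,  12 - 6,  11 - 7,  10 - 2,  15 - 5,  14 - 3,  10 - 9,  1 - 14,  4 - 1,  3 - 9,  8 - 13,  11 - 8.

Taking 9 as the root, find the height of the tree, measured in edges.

The longest root-to-leaf path is 9-3-11-8-15-5 (5 edges).

5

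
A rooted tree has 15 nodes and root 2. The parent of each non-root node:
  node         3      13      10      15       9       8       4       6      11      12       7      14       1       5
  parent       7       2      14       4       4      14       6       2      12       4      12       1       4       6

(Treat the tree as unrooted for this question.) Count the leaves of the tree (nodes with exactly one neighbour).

8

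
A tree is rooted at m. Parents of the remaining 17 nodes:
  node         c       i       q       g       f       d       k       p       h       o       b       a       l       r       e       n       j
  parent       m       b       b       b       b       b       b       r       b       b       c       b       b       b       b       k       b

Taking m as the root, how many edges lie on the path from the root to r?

Climbing from r to the root: r → b → c → m. That's 3 steps.

3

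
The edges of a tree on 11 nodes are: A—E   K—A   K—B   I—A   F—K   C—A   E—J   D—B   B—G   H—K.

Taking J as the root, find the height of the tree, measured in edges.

5

D sits deepest: J-E-A-K-B-D — 5 edges from the root.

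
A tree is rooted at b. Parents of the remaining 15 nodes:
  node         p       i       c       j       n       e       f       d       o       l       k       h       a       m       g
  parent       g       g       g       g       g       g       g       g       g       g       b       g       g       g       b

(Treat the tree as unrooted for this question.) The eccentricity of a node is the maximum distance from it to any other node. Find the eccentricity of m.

Distances from m peak at 3, attained at k.
m–g–b–k

3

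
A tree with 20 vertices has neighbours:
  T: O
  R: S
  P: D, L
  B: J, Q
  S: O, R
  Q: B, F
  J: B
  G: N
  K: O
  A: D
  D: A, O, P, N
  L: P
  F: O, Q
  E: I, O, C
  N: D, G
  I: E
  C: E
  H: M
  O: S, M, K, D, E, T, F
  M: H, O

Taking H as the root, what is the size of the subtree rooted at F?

4

Descendants of F (including itself): F, Q, B, J. That's 4.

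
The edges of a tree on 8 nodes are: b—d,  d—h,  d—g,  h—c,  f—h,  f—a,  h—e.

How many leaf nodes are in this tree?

Degree-1 nodes: a, b, c, e, g — 5 of them.

5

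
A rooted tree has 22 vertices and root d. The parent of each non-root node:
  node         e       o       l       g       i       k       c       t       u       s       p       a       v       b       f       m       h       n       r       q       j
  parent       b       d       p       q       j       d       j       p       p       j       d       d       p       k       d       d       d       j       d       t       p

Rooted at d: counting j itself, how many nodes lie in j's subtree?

5

Descendants of j (including itself): j, i, c, n, s. That's 5.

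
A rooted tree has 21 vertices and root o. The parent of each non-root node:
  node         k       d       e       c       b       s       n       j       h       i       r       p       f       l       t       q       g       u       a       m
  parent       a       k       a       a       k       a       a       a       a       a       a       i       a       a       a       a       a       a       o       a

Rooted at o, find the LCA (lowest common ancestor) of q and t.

a

Path q→root: q a o; path t→root: t a o.
First common node: a.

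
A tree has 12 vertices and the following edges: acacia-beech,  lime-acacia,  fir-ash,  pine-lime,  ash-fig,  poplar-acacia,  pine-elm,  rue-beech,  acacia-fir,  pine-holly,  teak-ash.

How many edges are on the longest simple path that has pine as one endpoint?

5

A farthest node from pine is teak (fig also at distance 5).
The path pine-lime-acacia-fir-ash-teak has 5 edges.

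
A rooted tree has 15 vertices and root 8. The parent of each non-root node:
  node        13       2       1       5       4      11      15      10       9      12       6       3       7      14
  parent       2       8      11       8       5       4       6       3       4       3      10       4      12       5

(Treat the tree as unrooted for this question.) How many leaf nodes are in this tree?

The leaves are 1, 7, 9, 13, 14, 15.
That is 6 leaves.

6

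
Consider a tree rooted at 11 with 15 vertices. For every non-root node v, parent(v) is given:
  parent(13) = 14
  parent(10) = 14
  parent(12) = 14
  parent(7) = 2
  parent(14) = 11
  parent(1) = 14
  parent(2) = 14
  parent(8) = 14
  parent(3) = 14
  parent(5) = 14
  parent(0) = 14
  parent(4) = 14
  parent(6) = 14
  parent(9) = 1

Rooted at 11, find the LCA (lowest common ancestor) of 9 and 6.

14

Ancestors of 9 (toward the root): 9, 1, 14, 11.
Ancestors of 6: 6, 14, 11.
The deepest node appearing in both lists is 14.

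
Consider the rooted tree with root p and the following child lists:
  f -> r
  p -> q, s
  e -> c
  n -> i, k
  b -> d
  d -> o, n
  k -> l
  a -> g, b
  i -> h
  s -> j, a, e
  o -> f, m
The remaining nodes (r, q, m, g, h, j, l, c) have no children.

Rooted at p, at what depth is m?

6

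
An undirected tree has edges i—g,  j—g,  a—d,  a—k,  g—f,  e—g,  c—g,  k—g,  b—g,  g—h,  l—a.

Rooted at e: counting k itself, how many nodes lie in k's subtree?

4

Descendants of k (including itself): k, a, d, l. That's 4.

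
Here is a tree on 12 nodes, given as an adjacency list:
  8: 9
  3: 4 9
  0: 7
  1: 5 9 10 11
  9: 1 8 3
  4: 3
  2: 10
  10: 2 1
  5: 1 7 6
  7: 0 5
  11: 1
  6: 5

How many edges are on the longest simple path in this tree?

6

A longest path is 4-3-9-1-5-7-0, with 6 edges.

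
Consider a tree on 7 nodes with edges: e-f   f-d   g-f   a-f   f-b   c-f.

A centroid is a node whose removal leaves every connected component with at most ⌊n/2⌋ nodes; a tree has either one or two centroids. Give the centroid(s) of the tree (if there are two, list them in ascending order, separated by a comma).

f

If f is removed the pieces have sizes 1, 1, 1, 1, 1, 1, all ≤ ⌊7/2⌋ = 3.
Every other node leaves some component of size > 3, so the centroid is unique.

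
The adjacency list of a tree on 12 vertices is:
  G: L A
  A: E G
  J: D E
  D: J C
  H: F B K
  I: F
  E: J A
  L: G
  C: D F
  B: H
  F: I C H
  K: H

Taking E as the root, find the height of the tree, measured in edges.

K sits deepest: E → J → D → C → F → H → K — 6 edges from the root.

6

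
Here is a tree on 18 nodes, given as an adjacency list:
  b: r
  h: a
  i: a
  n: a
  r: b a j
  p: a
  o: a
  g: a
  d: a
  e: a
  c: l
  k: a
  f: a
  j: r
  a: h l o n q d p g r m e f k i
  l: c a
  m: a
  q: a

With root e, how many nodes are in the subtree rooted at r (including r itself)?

The subtree rooted at r contains: r, j, b — 3 nodes.

3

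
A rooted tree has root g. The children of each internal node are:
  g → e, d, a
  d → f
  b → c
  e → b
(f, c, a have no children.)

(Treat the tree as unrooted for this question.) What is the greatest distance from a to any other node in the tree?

4

The node farthest from a is c, via a – g – e – b – c — 4 edges.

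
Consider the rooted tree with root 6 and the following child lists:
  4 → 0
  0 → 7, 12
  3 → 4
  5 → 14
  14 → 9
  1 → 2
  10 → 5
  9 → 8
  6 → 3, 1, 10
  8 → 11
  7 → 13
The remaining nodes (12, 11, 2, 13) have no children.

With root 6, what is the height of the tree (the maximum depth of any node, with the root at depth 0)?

6

A deepest node is 11, reached by 6 – 10 – 5 – 14 – 9 – 8 – 11.
That path has 6 edges, so the height is 6.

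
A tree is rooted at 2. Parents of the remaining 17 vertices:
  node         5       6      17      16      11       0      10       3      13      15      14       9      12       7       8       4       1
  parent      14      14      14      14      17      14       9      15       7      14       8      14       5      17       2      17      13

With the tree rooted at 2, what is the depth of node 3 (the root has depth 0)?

4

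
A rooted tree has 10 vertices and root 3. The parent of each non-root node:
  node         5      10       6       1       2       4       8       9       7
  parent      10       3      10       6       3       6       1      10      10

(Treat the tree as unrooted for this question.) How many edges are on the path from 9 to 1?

3

Walking from 9: 9 – 10 – 6 – 1. Length 3.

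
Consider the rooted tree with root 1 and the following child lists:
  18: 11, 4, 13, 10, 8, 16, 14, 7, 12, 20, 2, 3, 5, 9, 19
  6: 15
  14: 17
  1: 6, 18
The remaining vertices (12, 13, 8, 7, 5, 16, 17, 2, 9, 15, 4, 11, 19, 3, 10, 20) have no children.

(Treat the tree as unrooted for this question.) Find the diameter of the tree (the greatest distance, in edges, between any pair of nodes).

BFS from 15 reaches 17 last, at distance 5; BFS from 17 confirms no node is farther.
Path: 15–6–1–18–14–17.

5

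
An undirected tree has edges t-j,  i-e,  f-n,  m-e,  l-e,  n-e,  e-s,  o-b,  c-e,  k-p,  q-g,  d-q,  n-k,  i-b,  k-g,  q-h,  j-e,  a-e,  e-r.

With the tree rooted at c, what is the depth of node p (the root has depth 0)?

c – e – n – k – p — 4 edges.

4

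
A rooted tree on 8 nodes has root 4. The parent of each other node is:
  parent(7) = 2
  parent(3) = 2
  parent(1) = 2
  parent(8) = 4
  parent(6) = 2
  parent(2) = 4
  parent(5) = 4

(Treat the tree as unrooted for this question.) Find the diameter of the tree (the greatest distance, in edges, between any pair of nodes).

A longest path is 5 – 4 – 2 – 7, with 3 edges.

3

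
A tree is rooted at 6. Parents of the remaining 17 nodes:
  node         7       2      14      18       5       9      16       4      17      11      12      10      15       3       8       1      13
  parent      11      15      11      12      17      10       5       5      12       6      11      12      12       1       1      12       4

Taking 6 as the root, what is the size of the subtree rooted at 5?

5's subtree: {5, 4, 16, 13}, size 4.

4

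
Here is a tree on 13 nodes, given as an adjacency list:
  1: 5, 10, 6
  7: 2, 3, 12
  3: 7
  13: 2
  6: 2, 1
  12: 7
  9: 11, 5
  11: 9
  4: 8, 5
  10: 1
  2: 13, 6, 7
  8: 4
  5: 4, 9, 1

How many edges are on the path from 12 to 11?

7

Walking from 12: 12 – 7 – 2 – 6 – 1 – 5 – 9 – 11. Length 7.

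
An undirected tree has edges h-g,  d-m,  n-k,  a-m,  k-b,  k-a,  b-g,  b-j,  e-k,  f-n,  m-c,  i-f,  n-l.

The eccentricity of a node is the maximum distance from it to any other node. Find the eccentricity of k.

3

The node farthest from k is i (d, c, h also at distance 3), via k–n–f–i — 3 edges.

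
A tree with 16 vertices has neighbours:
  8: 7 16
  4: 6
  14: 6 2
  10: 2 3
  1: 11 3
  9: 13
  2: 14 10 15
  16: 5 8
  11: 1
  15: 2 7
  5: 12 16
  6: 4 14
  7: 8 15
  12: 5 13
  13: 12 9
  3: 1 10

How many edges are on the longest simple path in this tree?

A longest path is 9-13-12-5-16-8-7-15-2-10-3-1-11, with 12 edges.

12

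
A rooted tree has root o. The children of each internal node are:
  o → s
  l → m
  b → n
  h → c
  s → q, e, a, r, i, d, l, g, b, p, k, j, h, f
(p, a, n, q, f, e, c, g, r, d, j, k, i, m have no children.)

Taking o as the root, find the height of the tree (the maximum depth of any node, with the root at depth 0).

n sits deepest: o – s – b – n — 3 edges from the root.

3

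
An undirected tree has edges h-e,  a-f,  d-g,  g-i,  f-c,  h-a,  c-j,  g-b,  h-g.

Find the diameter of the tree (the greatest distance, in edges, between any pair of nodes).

6

BFS from j reaches d last, at distance 6; BFS from d confirms no node is farther.
Path: j - c - f - a - h - g - d.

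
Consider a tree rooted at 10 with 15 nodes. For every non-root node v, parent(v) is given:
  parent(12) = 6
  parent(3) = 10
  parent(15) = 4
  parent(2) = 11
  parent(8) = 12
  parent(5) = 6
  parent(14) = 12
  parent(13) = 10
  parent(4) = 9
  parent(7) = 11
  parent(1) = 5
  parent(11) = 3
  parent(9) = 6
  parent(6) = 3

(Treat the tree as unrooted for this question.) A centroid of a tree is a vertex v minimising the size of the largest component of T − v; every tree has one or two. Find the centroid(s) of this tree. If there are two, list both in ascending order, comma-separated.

Removing 6 splits the tree into components of sizes 6, 3, 3, 2; the largest is 6 ≤ ⌊15/2⌋ = 7.
No neighbour of 6 does as well, so 6 is the unique centroid.

6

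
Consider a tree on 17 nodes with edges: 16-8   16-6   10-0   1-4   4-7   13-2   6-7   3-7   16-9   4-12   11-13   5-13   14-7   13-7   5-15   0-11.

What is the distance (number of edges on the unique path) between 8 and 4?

8 – 16 – 6 – 7 – 4: 4 edges.

4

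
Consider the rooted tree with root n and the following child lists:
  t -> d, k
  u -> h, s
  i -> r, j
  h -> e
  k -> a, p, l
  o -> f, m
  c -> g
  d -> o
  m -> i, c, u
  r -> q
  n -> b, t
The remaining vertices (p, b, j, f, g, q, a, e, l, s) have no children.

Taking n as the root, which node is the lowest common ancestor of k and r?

t

Path k→root: k t n; path r→root: r i m o d t n.
First common node: t.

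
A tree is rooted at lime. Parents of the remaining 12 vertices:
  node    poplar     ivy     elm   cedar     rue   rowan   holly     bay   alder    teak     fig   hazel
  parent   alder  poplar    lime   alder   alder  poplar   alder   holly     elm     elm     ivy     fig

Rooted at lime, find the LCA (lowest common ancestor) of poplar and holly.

alder

Path poplar→root: poplar alder elm lime; path holly→root: holly alder elm lime.
First common node: alder.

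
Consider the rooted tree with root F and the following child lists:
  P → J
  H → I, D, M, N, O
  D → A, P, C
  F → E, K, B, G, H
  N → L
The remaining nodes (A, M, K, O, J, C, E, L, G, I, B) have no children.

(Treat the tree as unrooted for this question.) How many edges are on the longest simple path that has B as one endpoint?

Distances from B peak at 5, attained at J.
B–F–H–D–P–J

5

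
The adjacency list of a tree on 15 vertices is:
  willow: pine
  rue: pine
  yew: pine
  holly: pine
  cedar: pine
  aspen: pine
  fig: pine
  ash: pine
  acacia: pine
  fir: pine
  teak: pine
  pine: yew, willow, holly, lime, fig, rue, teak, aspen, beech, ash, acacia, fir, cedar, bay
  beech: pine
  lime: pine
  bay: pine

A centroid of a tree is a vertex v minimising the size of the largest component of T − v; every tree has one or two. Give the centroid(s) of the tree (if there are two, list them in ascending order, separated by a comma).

pine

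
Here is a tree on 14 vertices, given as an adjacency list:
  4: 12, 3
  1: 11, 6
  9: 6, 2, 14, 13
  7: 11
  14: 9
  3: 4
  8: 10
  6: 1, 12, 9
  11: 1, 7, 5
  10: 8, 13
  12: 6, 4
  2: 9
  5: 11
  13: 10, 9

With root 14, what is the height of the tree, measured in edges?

7 sits deepest: 14-9-6-1-11-7 — 5 edges from the root.

5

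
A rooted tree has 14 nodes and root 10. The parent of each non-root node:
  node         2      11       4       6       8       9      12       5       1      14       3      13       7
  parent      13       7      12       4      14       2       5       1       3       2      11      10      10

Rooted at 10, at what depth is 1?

Climbing from 1 to the root: 1–3–11–7–10. That's 4 steps.

4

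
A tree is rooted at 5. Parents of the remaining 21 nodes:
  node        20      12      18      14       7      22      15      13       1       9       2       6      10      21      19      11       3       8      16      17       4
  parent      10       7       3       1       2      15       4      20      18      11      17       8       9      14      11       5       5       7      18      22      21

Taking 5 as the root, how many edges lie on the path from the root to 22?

Path from 5 to 22: 5 – 3 – 18 – 1 – 14 – 21 – 4 – 15 – 22, which has 8 edges.

8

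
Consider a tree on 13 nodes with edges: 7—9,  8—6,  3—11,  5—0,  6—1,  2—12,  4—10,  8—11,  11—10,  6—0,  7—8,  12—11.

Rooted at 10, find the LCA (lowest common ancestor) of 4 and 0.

Path 4→root: 4 10; path 0→root: 0 6 8 11 10.
First common node: 10.

10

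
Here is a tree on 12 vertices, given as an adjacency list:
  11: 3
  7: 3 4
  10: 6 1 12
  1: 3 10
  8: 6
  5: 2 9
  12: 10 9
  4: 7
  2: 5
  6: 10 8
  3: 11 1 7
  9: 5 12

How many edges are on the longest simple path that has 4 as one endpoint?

8

A farthest node from 4 is 2.
The path 4–7–3–1–10–12–9–5–2 has 8 edges.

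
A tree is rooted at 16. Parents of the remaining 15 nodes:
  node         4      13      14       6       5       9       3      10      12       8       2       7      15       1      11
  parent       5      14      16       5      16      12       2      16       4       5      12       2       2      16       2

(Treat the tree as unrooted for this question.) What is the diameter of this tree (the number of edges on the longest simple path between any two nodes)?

BFS from 3 reaches 13 last, at distance 7; BFS from 13 confirms no node is farther.
Path: 3 – 2 – 12 – 4 – 5 – 16 – 14 – 13.

7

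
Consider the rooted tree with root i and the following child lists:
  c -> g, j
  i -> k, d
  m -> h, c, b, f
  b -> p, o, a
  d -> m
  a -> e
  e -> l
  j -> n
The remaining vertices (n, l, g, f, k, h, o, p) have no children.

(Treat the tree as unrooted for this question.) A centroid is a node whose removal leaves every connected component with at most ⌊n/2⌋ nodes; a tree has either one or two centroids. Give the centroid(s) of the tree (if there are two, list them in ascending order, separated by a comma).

If m is removed the pieces have sizes 6, 4, 3, 1, 1, all ≤ ⌊16/2⌋ = 8.
Every other node leaves some component of size > 8, so the centroid is unique.

m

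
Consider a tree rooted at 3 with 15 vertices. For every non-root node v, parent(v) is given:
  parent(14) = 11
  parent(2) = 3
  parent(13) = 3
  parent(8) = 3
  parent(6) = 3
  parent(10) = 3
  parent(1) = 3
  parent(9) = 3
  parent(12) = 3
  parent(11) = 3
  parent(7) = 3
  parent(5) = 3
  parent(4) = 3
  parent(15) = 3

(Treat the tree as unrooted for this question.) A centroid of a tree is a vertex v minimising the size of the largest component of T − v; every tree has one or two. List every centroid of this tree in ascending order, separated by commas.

3

Removing 3 splits the tree into components of sizes 2, 1, 1, 1, 1, 1, 1, 1, 1, 1, 1, 1, 1; the largest is 2 ≤ ⌊15/2⌋ = 7.
Every other node leaves some component of size > 7, so the centroid is unique.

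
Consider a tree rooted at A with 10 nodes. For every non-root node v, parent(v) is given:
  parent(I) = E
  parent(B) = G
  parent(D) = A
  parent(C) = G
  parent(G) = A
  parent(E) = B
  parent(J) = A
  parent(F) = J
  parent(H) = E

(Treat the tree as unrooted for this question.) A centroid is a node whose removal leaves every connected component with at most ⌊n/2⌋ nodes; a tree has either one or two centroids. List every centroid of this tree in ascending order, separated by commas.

G

If G is removed the pieces have sizes 4, 4, 1, all ≤ ⌊10/2⌋ = 5.
No neighbour of G does as well, so G is the unique centroid.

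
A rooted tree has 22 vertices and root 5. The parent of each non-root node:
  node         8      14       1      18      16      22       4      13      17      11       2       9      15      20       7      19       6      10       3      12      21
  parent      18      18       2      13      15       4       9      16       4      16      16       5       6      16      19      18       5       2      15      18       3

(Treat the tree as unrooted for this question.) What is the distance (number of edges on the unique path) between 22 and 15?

5

22–4–9–5–6–15: 5 edges.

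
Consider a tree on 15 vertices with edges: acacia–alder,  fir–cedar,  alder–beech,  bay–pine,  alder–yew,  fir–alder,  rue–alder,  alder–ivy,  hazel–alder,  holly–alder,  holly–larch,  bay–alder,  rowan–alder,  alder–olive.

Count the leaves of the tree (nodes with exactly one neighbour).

The leaves are acacia, beech, cedar, hazel, ivy, larch, olive, pine, rowan, rue, yew.
That is 11 leaves.

11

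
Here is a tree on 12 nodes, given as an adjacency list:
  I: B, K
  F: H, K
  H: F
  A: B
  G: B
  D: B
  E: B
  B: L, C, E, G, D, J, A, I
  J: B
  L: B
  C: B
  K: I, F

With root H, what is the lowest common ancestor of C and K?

K

Ancestors of C (toward the root): C, B, I, K, F, H.
Ancestors of K: K, F, H.
The deepest node appearing in both lists is K.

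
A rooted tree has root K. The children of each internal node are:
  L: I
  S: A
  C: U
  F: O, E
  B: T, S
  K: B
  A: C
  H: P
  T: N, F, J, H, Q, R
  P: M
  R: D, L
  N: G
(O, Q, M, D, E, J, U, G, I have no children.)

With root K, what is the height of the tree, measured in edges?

M sits deepest: K-B-T-H-P-M — 5 edges from the root.

5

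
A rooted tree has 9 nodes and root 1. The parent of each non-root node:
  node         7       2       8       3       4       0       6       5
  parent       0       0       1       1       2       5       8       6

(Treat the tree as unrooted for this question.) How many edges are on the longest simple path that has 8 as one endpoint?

5

A farthest node from 8 is 4.
The path 8–6–5–0–2–4 has 5 edges.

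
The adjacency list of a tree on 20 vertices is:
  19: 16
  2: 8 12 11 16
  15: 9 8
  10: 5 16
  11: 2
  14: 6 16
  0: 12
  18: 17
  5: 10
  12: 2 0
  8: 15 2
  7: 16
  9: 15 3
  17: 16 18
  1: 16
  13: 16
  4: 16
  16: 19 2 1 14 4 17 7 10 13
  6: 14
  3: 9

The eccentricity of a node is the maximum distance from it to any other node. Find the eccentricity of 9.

6

A farthest node from 9 is 5 (18, 6 also at distance 6).
The path 9–15–8–2–16–10–5 has 6 edges.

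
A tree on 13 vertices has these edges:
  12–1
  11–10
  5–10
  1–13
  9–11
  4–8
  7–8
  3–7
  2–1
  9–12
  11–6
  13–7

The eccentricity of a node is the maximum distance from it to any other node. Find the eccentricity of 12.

Distances from 12 peak at 5, attained at 4.
12 – 1 – 13 – 7 – 8 – 4

5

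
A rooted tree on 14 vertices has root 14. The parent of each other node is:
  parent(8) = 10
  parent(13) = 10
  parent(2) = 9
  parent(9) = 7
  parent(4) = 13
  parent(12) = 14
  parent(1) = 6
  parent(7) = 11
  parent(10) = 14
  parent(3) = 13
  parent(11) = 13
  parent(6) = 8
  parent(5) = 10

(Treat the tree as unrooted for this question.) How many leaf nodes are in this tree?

Degree-1 nodes: 1, 2, 3, 4, 5, 12 — 6 of them.

6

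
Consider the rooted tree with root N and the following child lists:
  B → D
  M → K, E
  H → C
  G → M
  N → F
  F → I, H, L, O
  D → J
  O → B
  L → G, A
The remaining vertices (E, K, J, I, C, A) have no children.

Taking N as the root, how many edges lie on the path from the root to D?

Path from N to D: N – F – O – B – D, which has 4 edges.

4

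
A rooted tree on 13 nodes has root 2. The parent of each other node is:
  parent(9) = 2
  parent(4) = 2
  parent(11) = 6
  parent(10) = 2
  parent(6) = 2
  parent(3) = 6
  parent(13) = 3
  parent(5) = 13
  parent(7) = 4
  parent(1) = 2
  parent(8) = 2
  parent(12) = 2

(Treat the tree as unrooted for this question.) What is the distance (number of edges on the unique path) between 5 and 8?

The path is 5 – 13 – 3 – 6 – 2 – 8, which has 5 edges.

5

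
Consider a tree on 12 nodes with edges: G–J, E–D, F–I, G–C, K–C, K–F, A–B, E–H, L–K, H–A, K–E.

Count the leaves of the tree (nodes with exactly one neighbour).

5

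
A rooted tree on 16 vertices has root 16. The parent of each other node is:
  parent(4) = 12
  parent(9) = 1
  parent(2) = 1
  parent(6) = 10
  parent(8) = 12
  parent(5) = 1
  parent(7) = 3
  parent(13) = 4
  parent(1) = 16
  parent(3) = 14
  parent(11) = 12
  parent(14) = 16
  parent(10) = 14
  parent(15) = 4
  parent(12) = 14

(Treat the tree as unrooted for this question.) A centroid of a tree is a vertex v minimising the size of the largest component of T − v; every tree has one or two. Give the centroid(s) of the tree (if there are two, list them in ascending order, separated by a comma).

14

Removing 14 splits the tree into components of sizes 6, 5, 2, 2; the largest is 6 ≤ ⌊16/2⌋ = 8.
No neighbour of 14 does as well, so 14 is the unique centroid.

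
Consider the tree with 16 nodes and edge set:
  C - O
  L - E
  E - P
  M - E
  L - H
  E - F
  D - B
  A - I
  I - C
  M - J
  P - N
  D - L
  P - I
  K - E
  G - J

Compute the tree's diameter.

7

BFS from O reaches B last, at distance 7; BFS from B confirms no node is farther.
Path: O-C-I-P-E-L-D-B.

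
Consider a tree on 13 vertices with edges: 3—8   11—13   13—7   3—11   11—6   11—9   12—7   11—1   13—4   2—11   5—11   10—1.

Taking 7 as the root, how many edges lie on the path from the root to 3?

3

Climbing from 3 to the root: 3 → 11 → 13 → 7. That's 3 steps.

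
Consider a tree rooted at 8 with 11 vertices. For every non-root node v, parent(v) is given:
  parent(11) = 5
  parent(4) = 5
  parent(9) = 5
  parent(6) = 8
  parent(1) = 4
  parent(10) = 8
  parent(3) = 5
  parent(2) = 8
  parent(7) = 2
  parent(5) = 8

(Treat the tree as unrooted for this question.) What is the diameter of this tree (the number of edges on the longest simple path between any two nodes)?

A longest path is 7–2–8–5–4–1, with 5 edges.

5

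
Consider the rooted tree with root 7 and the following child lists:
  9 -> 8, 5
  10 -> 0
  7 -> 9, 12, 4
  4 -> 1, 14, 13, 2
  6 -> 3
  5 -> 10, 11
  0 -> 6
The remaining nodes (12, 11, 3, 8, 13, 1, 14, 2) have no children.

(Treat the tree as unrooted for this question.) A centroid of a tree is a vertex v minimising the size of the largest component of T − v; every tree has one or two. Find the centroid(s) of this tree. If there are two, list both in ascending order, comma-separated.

9

Delete 9: the remaining components have sizes 7, 6, 1. Max 7 ≤ 7, so 9 is a centroid.
Every other node leaves some component of size > 7, so the centroid is unique.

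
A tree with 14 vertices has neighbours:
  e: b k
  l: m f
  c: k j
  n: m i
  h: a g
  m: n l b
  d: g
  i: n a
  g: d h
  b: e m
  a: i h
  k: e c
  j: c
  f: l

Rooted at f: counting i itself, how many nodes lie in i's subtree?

5

The subtree rooted at i contains: i, a, h, g, d — 5 nodes.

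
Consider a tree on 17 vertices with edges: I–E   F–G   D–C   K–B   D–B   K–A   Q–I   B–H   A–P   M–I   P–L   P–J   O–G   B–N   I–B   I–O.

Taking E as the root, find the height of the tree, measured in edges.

The longest root-to-leaf path is E-I-B-K-A-P-L (6 edges).

6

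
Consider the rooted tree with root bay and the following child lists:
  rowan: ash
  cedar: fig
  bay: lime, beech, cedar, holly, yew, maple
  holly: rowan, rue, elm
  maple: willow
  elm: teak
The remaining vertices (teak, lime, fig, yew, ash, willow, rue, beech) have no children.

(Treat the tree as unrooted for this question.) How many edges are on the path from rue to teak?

3

rue - holly - elm - teak: 3 edges.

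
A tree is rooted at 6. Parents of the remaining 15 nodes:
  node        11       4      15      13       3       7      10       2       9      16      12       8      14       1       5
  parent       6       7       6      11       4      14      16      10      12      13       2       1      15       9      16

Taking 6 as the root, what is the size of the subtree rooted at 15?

5

15's subtree: {15, 14, 7, 4, 3}, size 5.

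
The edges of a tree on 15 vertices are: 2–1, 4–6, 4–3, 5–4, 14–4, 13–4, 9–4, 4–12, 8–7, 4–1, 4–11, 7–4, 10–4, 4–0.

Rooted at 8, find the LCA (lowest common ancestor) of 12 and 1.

Path 12→root: 12 4 7 8; path 1→root: 1 4 7 8.
First common node: 4.

4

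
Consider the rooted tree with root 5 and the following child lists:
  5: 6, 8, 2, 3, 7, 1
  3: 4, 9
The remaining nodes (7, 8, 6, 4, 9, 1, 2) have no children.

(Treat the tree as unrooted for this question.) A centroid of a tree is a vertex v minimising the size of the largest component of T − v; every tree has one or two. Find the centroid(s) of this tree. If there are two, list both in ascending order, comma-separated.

If 5 is removed the pieces have sizes 3, 1, 1, 1, 1, 1, all ≤ ⌊9/2⌋ = 4.
No neighbour of 5 does as well, so 5 is the unique centroid.

5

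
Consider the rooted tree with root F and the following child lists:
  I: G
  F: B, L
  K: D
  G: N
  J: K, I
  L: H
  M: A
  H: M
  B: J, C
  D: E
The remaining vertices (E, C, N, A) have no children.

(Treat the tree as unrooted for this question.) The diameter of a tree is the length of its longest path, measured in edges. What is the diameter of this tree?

9

A longest path is N-G-I-J-B-F-L-H-M-A, with 9 edges.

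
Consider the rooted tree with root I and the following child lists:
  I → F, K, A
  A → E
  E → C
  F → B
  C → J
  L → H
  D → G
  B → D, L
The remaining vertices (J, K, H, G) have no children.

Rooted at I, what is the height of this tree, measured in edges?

The longest root-to-leaf path is I → F → B → L → H (4 edges).

4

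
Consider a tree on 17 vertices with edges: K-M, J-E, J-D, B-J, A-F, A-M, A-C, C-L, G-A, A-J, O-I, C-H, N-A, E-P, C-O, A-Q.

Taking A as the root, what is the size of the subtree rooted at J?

5

Descendants of J (including itself): J, B, D, E, P. That's 5.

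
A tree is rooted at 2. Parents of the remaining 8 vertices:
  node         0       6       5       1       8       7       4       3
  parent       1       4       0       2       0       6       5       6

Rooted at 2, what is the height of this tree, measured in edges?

6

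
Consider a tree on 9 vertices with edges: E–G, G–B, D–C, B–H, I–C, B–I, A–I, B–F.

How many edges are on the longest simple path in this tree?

BFS from D reaches E last, at distance 5; BFS from E confirms no node is farther.
Path: D–C–I–B–G–E.

5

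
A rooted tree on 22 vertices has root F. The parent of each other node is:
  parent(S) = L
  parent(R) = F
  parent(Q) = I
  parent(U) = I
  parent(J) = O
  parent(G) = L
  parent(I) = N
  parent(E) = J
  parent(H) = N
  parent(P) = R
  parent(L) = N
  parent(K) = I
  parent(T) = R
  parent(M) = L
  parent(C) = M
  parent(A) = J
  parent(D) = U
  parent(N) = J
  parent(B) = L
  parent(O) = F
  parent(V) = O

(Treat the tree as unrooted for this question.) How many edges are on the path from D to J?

The path is D - U - I - N - J, which has 4 edges.

4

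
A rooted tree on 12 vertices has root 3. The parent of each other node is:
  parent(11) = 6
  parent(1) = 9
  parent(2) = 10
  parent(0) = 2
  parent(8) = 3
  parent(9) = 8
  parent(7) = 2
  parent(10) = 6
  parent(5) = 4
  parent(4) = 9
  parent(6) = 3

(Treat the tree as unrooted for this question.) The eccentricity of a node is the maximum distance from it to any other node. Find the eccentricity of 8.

Distances from 8 peak at 5, attained at 0 (7 also at distance 5).
8 – 3 – 6 – 10 – 2 – 0

5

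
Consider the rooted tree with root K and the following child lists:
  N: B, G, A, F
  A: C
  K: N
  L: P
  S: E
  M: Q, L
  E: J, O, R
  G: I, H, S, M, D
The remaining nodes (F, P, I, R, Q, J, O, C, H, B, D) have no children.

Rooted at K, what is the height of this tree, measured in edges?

The longest root-to-leaf path is K → N → G → S → E → O (5 edges).

5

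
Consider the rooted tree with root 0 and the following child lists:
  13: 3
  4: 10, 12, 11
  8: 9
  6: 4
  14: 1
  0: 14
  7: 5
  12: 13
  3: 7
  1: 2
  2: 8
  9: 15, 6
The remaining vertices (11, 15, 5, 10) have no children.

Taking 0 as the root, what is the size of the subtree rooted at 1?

14

1's subtree: {1, 2, 8, 9, 6, 15, 4, 12, 11, 10, 13, 3, 7, 5}, size 14.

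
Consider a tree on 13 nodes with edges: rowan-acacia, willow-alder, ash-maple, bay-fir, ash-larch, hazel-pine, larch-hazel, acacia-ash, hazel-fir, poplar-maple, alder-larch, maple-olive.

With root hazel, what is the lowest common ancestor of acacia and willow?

Path acacia→root: acacia ash larch hazel; path willow→root: willow alder larch hazel.
First common node: larch.

larch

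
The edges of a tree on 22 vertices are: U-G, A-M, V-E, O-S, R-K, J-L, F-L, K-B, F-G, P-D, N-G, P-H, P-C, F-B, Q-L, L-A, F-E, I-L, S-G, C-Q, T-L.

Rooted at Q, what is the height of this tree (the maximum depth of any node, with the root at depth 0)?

5

O sits deepest: Q–L–F–G–S–O — 5 edges from the root.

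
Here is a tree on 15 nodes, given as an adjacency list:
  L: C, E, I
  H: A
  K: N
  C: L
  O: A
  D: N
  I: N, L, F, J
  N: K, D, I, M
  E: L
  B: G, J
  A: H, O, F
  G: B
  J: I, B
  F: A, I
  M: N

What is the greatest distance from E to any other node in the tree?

5

Distances from E peak at 5, attained at H (O, G also at distance 5).
E-L-I-F-A-H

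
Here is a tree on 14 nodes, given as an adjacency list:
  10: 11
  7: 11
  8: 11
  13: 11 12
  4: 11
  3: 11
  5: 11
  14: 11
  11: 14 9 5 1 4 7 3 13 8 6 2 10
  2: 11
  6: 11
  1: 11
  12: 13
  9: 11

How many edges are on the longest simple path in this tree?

Starting from 12, a farthest node is 3 at distance 3.
One longest path: 12–13–11–3.
So the diameter is 3.

3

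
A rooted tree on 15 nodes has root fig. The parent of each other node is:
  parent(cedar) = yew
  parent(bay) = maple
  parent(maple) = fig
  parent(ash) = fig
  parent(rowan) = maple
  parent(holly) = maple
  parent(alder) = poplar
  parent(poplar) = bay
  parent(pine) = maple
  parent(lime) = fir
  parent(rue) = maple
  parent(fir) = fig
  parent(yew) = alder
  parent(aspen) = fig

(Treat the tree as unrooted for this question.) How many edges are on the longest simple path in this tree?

Starting from cedar, a farthest node is lime at distance 8.
One longest path: cedar - yew - alder - poplar - bay - maple - fig - fir - lime.
So the diameter is 8.

8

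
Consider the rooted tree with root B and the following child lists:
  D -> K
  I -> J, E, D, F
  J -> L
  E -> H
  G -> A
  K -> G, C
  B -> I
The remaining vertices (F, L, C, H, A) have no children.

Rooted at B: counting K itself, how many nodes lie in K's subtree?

Descendants of K (including itself): K, G, C, A. That's 4.

4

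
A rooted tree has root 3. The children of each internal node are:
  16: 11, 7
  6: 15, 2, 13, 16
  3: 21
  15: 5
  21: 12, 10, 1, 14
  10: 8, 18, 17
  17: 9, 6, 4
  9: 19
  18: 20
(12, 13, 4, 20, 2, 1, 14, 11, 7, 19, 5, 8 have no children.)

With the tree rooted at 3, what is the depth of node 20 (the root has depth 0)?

3 – 21 – 10 – 18 – 20 — 4 edges.

4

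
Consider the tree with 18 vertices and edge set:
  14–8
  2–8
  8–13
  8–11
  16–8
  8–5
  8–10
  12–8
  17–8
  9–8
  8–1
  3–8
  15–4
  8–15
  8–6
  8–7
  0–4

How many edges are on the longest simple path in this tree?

4

BFS from 0 reaches 16 last, at distance 4; BFS from 16 confirms no node is farther.
Path: 0 – 4 – 15 – 8 – 16.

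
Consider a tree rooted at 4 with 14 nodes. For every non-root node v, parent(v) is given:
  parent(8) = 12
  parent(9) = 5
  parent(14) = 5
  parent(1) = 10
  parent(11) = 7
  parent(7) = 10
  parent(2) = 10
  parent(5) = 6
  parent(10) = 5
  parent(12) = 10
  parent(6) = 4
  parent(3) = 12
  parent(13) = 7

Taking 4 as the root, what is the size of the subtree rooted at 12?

3

Descendants of 12 (including itself): 12, 8, 3. That's 3.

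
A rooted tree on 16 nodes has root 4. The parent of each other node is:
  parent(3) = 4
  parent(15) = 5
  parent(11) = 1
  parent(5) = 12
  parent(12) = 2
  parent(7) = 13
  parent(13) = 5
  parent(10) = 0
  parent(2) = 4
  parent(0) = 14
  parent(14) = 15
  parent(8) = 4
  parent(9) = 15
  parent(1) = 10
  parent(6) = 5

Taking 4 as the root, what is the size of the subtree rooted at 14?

5

The subtree rooted at 14 contains: 14, 0, 10, 1, 11 — 5 nodes.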